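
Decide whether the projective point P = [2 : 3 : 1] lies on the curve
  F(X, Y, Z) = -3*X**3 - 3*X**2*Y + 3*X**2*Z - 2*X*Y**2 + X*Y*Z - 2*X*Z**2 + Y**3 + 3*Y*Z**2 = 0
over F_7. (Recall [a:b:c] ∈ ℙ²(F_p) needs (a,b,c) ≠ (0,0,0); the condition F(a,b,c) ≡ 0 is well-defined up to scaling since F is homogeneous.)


F(2,3,1) ≡ 3 (mod 7); P is NOT on the curve.

Evaluate F(2, 3, 1) term-by-term (mod 7).
  -3*X**3 ↦ -3·8·1·1 = -24
  -3*X**2*Y ↦ -3·4·3·1 = -36
  3*X**2*Z ↦ 3·4·1·1 = 12
  -2*X*Y**2 ↦ -2·2·9·1 = -36
  X*Y*Z ↦ 1·2·3·1 = 6
  -2*X*Z**2 ↦ -2·2·1·1 = -4
  Y**3 ↦ 1·1·27·1 = 27
  3*Y*Z**2 ↦ 3·1·3·1 = 9
Sum: F(2, 3, 1) = (-24) + (-36) + (12) + (-36) + (6) + (-4) + (27) + (9) = -46.
Reducing mod 7: -46 ≡ 3 (mod 7).
Since F(a, b, c) ≡ 3 ≠ 0 (mod 7), P does NOT lie on the curve.


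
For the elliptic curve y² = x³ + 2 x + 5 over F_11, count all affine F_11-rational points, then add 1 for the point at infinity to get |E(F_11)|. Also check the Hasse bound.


Affine points = {(0, 4), (0, 7), (3, 4), (3, 7), (4, 0), (8, 4), (8, 7), (9, 2), (9, 9)}; affine count = 9; |E(F_11)| = 10.

Discriminant check: Δ ∝ 4a³ + 27b² = 4·2³ + 27·5² = 4·8 + 27·25 ≡ 3 (mod 11). Nonzero ⇒ E is nonsingular.
For each x ∈ F_11, compute rhs = x³ + 2·x + 5 mod 11, then count y ∈ F_11 with y² ≡ rhs.
  x = 0: rhs = 5, matching y values: 4, 7 (2 points).
  x = 1: rhs = 8, matching y values: none (0 points).
  x = 2: rhs = 6, matching y values: none (0 points).
  x = 3: rhs = 5, matching y values: 4, 7 (2 points).
  x = 4: rhs = 0, matching y values: 0 (1 points).
  x = 5: rhs = 8, matching y values: none (0 points).
  x = 6: rhs = 2, matching y values: none (0 points).
  x = 7: rhs = 10, matching y values: none (0 points).
  x = 8: rhs = 5, matching y values: 4, 7 (2 points).
  x = 9: rhs = 4, matching y values: 2, 9 (2 points).
  x = 10: rhs = 2, matching y values: none (0 points).
Total affine count: 9.
Full point count |E(F_11)| = 9 + 1 = 10.
Hasse bound: |10 − (11+1)| = |-2| = 2 ≤ 2√11 ≈ 6.6332 ✓.


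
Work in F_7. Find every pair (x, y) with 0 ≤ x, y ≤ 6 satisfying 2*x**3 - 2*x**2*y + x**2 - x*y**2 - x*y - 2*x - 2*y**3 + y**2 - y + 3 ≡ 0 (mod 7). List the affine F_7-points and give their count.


Affine F_7-points: {(0, 6), (1, 4), (1, 5), (2, 3), (3, 5), (4, 5), (4, 6), (5, 6)}; count = 8.

For each of the 49 pairs (x, y) ∈ F_7², evaluate f(x, y) mod 7. Record the zeros.
  x = 0: [0↦3, 1↦1, 2↦3, 3↦4, 4↦6, 5↦4, 6↦0]  zeros at y ∈ {6}
  x = 1: [0↦4, 1↦5, 2↦1, 3↦1, 4↦0, 5↦0, 6↦3]  zeros at y ∈ {4, 5}
  x = 2: [0↦5, 1↦5, 2↦5, 3↦0, 4↦6, 5↦4, 6↦3]  zeros at y ∈ {3}
  x = 3: [0↦4, 1↦6, 2↦6, 3↦6, 4↦1, 5↦0, 6↦5]  zeros at y ∈ {5}
  x = 4: [0↦6, 1↦6, 2↦2, 3↦3, 4↦4, 5↦0, 6↦0]  zeros at y ∈ {5, 6}
  x = 5: [0↦2, 1↦3, 2↦5, 3↦3, 4↦6, 5↦2, 6↦0]  zeros at y ∈ {6}
  x = 6: [0↦4, 1↦2, 2↦6, 3↦4, 4↦5, 5↦4, 6↦3]  zeros at y ∈ ∅
Collecting zeros: affine points = {(0, 6), (1, 4), (1, 5), (2, 3), (3, 5), (4, 5), (4, 6), (5, 6)}.
Total count |C(F_7)_aff| = 8.


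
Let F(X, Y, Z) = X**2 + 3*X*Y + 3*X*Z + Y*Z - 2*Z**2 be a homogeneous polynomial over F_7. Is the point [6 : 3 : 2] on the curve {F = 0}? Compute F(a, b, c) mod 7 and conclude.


F(6,3,2) ≡ 5 (mod 7); P is NOT on the curve.

Evaluate F(6, 3, 2) term-by-term (mod 7).
  X**2 ↦ 1·36·1·1 = 36
  3*X*Y ↦ 3·6·3·1 = 54
  3*X*Z ↦ 3·6·1·2 = 36
  Y*Z ↦ 1·1·3·2 = 6
  -2*Z**2 ↦ -2·1·1·4 = -8
Sum: F(6, 3, 2) = (36) + (54) + (36) + (6) + (-8) = 124.
Reducing mod 7: 124 ≡ 5 (mod 7).
Since F(a, b, c) ≡ 5 ≠ 0 (mod 7), P does NOT lie on the curve.


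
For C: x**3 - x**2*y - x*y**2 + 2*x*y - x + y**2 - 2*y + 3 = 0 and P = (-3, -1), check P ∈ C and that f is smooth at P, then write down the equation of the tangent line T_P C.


Tangent line at P: 17*x - 25*y + 26 = 0.

Step 1: f(-3, -1) = 0, so P lies on C.
Step 2: partial derivatives
  f_x(x, y) = 3*x**2 - 2*x*y - y**2 + 2*y - 1, f_y(x, y) = -x**2 - 2*x*y + 2*x + 2*y - 2.
  f_x(P) = 17, f_y(P) = -25 (gradient nonzero, so P is smooth).
Step 3: tangent line at P: 17·(x − -3) + -25·(y − -1) = 0.
Expanding: 17*x - 25*y + 26 = 0.


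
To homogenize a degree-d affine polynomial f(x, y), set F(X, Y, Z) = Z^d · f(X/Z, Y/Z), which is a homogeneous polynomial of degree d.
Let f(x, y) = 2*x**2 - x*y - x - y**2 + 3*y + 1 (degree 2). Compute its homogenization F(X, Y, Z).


F(X, Y, Z) = 2*X**2 - X*Y - X*Z - Y**2 + 3*Y*Z + Z**2

deg(f) = 2.
Substitute x = X/Z, y = Y/Z into f, then multiply by Z^2.
  monomial 2·x^2·y^0 ↦ 2·X^2·Y^0·Z^0.
  monomial -1·x^1·y^1 ↦ -1·X^1·Y^1·Z^0.
  monomial -1·x^1·y^0 ↦ -1·X^1·Y^0·Z^1.
  monomial -1·x^0·y^2 ↦ -1·X^0·Y^2·Z^0.
  monomial 3·x^0·y^1 ↦ 3·X^0·Y^1·Z^1.
  monomial 1·x^0·y^0 ↦ 1·X^0·Y^0·Z^2.
Collecting: F(X, Y, Z) = 2*X**2 - X*Y - X*Z - Y**2 + 3*Y*Z + Z**2.


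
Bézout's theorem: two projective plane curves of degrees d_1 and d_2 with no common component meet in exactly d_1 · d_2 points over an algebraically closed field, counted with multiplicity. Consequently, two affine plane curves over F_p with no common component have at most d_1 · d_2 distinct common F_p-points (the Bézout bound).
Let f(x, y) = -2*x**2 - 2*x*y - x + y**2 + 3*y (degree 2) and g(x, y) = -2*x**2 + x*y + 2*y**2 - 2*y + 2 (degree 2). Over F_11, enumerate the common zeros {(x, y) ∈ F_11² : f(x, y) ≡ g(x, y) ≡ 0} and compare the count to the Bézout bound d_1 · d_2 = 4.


Common zeros: ∅; count = 0; Bézout bound = 4.

deg(f) = 2, deg(g) = 2, so Bézout bound = 4.
Scan x ∈ F_11. For each x, list the y ∈ F_11 with f(x, y) ≡ 0 and those with g(x, y) ≡ 0 (mod 11); the common zeros in that column are the intersection.
  x = 0: f ≡ 0 at y ∈ {0, 8}; g ≡ 0 at y ∈ ∅; common: ∅.
  x = 1: f ≡ 0 at y ∈ ∅; g ≡ 0 at y ∈ {0, 6}; common: ∅.
  x = 2: f ≡ 0 at y ∈ ∅; g ≡ 0 at y ∈ {5, 6}; common: ∅.
  x = 3: f ≡ 0 at y ∈ {5, 9}; g ≡ 0 at y ∈ ∅; common: ∅.
  x = 4: f ≡ 0 at y ∈ {7, 9}; g ≡ 0 at y ∈ ∅; common: ∅.
  x = 5: f ≡ 0 at y ∈ {0, 7}; g ≡ 0 at y ∈ ∅; common: ∅.
  x = 6: f ≡ 0 at y ∈ ∅; g ≡ 0 at y ∈ {4, 5}; common: ∅.
  x = 7: f ≡ 0 at y ∈ ∅; g ≡ 0 at y ∈ {4, 10}; common: ∅.
  x = 8: f ≡ 0 at y ∈ {5, 8}; g ≡ 0 at y ∈ ∅; common: ∅.
  x = 9: f ≡ 0 at y ∈ ∅; g ≡ 0 at y ∈ {3, 10}; common: ∅.
  x = 10: f ≡ 0 at y ∈ ∅; g ≡ 0 at y ∈ {0, 7}; common: ∅.
Collecting: common zeros = ∅, so the count is 0.
Comparison with the Bézout bound: 0 ≤ 4 = deg(f)·deg(g), as expected for curves with no common component (the affine F_11-count falls short of the bound because intersections may lie at infinity, over extension fields, or carry multiplicity).


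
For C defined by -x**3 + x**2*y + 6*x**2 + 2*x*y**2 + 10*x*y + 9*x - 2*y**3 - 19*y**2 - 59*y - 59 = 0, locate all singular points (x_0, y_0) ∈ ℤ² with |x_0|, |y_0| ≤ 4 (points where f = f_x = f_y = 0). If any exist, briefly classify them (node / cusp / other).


Singular points: {(1, -3)}; classification: cusp.

Compute partial derivatives:
  f_x = -3*x**2 + 2*x*y + 12*x + 2*y**2 + 10*y + 9.
  f_y = x**2 + 4*x*y + 10*x - 6*y**2 - 38*y - 59.
Scan x_0 ∈ {−4, ..., 4}. For each x_0, f_y(x_0, y) is a polynomial in y; find its integer roots y ∈ {−4, ..., 4}, then test f_x and f at those candidates.
  x = -4: f_y(-4, y) = -6*y**2 - 54*y - 83; no integer root y with |y| ≤ 4.
  x = -3: f_y(-3, y) = -6*y**2 - 50*y - 80; no integer root y with |y| ≤ 4.
  x = -2: f_y(-2, y) = -6*y**2 - 46*y - 75; no integer root y with |y| ≤ 4.
  x = -1: f_y(-1, y) = -6*y**2 - 42*y - 68; no integer root y with |y| ≤ 4.
  x = 0: f_y(0, y) = -6*y**2 - 38*y - 59; no integer root y with |y| ≤ 4.
  x = 1: f_y(1, y) = -6*y**2 - 34*y - 48; vanishes at y ∈ {-3}. (1, -3): f_x = 0, f = 0 — SINGULAR.
  x = 2: f_y(2, y) = -6*y**2 - 30*y - 35; no integer root y with |y| ≤ 4.
  x = 3: f_y(3, y) = -6*y**2 - 26*y - 20; vanishes at y ∈ {-1}. (3, -1): f_x = 4 ≠ 0.
  x = 4: f_y(4, y) = -6*y**2 - 22*y - 3; no integer root y with |y| ≤ 4.
Only singular point on the grid: (1, -3).
Classify: substitute x = 1 + u, y = -3 + v and expand: f = -u**3 + u**2*v + 2*u*v**2 - 2*v**3 + v**2.
No constant or linear terms (consistent with a singular point). Quadratic part: v**2. Cubic part: -u**3 + u**2*v + 2*u*v**2 - 2*v**3.
The quadratic part v**2 is a perfect square, so there is a single (double) tangent line v = 0, i.e. y = -3. Restricting the cubic part to that line (v = 0) leaves -u**3 ≠ 0, so f is not divisible by v and the branch is v² ≈ u**3 to lowest order — this is a cusp.
Classification: cusp.


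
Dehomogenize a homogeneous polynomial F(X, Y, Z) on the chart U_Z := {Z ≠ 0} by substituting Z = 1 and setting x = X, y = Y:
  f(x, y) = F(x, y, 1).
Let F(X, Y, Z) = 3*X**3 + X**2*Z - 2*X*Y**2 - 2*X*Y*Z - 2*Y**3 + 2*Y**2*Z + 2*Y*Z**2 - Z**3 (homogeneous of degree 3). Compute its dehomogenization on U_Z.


f(x, y) = 3*x**3 + x**2 - 2*x*y**2 - 2*x*y - 2*y**3 + 2*y**2 + 2*y - 1

On U_Z we set Z = 1. Each monomial c·X^i·Y^j·Z^k in F becomes c·x^i·y^j·1^k = c·x^i·y^j.
Substituting Z = 1: F(X, Y, 1) = 3*x**3 + x**2 - 2*x*y**2 - 2*x*y - 2*y**3 + 2*y**2 + 2*y - 1.
Note: deg(f) ≤ deg(F) = 3; strict inequality happens when F is divisible by Z (lost terms).


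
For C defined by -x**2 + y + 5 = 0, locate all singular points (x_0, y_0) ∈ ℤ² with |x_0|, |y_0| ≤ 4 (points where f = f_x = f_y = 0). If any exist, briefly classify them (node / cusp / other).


No singular points in the scanned grid; C is smooth there.

Compute partial derivatives:
  f_x = -2*x.
  f_y = 1.
f_y = 1 is a nonzero constant, so f_y never vanishes: no point (x, y) can satisfy f = f_x = f_y = 0. In particular no (x, y) ∈ {−4, ..., 4}² is singular; the curve is smooth.


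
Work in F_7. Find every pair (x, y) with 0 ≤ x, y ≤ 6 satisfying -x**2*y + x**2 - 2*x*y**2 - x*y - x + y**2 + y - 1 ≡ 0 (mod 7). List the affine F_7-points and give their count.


Affine F_7-points: {(1, 2), (1, 4), (2, 1), (2, 2), (3, 4), (3, 5), (4, 5)}; count = 7.

For each of the 49 pairs (x, y) ∈ F_7², evaluate f(x, y) mod 7. Record the zeros.
  x = 0: [0↦6, 1↦1, 2↦5, 3↦4, 4↦5, 5↦1, 6↦6]  zeros at y ∈ ∅
  x = 1: [0↦6, 1↦4, 2↦0, 3↦1, 4↦0, 5↦4, 6↦6]  zeros at y ∈ {2, 4}
  x = 2: [0↦1, 1↦0, 2↦0, 3↦1, 4↦3, 5↦6, 6↦3]  zeros at y ∈ {1, 2}
  x = 3: [0↦5, 1↦3, 2↦5, 3↦4, 4↦0, 5↦0, 6↦4]  zeros at y ∈ {4, 5}
  x = 4: [0↦4, 1↦6, 2↦1, 3↦3, 4↦5, 5↦0, 6↦2]  zeros at y ∈ {5}
  x = 5: [0↦5, 1↦2, 2↦2, 3↦5, 4↦4, 5↦6, 6↦4]  zeros at y ∈ ∅
  x = 6: [0↦1, 1↦5, 2↦1, 3↦3, 4↦4, 5↦4, 6↦3]  zeros at y ∈ ∅
Collecting zeros: affine points = {(1, 2), (1, 4), (2, 1), (2, 2), (3, 4), (3, 5), (4, 5)}.
Total count |C(F_7)_aff| = 7.


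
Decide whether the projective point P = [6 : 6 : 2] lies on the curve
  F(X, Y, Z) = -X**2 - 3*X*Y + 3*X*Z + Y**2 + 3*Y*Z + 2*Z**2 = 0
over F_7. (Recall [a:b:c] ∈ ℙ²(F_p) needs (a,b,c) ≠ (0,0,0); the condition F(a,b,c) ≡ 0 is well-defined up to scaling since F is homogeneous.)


F(6,6,2) ≡ 0 (mod 7); P is on the curve.

Evaluate F(6, 6, 2) term-by-term (mod 7).
  -X**2 ↦ -1·36·1·1 = -36
  -3*X*Y ↦ -3·6·6·1 = -108
  3*X*Z ↦ 3·6·1·2 = 36
  Y**2 ↦ 1·1·36·1 = 36
  3*Y*Z ↦ 3·1·6·2 = 36
  2*Z**2 ↦ 2·1·1·4 = 8
Sum: F(6, 6, 2) = (-36) + (-108) + (36) + (36) + (36) + (8) = -28.
Reducing mod 7: -28 ≡ 0 (mod 7).
Since F(a, b, c) ≡ 0 (mod 7), P lies on the curve.


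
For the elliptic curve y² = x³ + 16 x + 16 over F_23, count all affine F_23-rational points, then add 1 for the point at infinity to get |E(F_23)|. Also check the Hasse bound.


Affine points = {(0, 4), (0, 19), (4, 11), (4, 12), (6, 11), (6, 12), (8, 9), (8, 14), (10, 7), (10, 16), (12, 2), (12, 21), (13, 11), (13, 12), (17, 7), (17, 16), (18, 8), (18, 15), (19, 7), (19, 16)}; affine count = 20; |E(F_23)| = 21.

Discriminant check: Δ ∝ 4a³ + 27b² = 4·16³ + 27·16² = 4·4096 + 27·256 ≡ 20 (mod 23). Nonzero ⇒ E is nonsingular.
For each x ∈ F_23, compute rhs = x³ + 16·x + 16 mod 23, then count y ∈ F_23 with y² ≡ rhs.
  x = 0: rhs = 16, matching y values: 4, 19 (2 points).
  x = 1: rhs = 10, matching y values: none (0 points).
  x = 2: rhs = 10, matching y values: none (0 points).
  x = 3: rhs = 22, matching y values: none (0 points).
  x = 4: rhs = 6, matching y values: 11, 12 (2 points).
  x = 5: rhs = 14, matching y values: none (0 points).
  x = 6: rhs = 6, matching y values: 11, 12 (2 points).
  x = 7: rhs = 11, matching y values: none (0 points).
  x = 8: rhs = 12, matching y values: 9, 14 (2 points).
  x = 9: rhs = 15, matching y values: none (0 points).
  x = 10: rhs = 3, matching y values: 7, 16 (2 points).
  x = 11: rhs = 5, matching y values: none (0 points).
  x = 12: rhs = 4, matching y values: 2, 21 (2 points).
  x = 13: rhs = 6, matching y values: 11, 12 (2 points).
  x = 14: rhs = 17, matching y values: none (0 points).
  x = 15: rhs = 20, matching y values: none (0 points).
  x = 16: rhs = 21, matching y values: none (0 points).
  x = 17: rhs = 3, matching y values: 7, 16 (2 points).
  x = 18: rhs = 18, matching y values: 8, 15 (2 points).
  x = 19: rhs = 3, matching y values: 7, 16 (2 points).
  x = 20: rhs = 10, matching y values: none (0 points).
  x = 21: rhs = 22, matching y values: none (0 points).
  x = 22: rhs = 22, matching y values: none (0 points).
Total affine count: 20.
Full point count |E(F_23)| = 20 + 1 = 21.
Hasse bound: |21 − (23+1)| = |-3| = 3 ≤ 2√23 ≈ 9.5917 ✓.


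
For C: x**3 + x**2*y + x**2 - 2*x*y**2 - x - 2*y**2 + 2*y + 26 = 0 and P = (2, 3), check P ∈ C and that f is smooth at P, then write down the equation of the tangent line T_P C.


Tangent line at P: 9*x - 30*y + 72 = 0.

Step 1: f(2, 3) = 0, so P lies on C.
Step 2: partial derivatives
  f_x(x, y) = 3*x**2 + 2*x*y + 2*x - 2*y**2 - 1, f_y(x, y) = x**2 - 4*x*y - 4*y + 2.
  f_x(P) = 9, f_y(P) = -30 (gradient nonzero, so P is smooth).
Step 3: tangent line at P: 9·(x − 2) + -30·(y − 3) = 0.
Expanding: 9*x - 30*y + 72 = 0.


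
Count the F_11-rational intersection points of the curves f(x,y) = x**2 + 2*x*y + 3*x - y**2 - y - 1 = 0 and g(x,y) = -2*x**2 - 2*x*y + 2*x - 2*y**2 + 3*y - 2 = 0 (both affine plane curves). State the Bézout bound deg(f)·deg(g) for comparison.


Common zeros: {(4, 1), (7, 10)}; count = 2; Bézout bound = 4.

deg(f) = 2, deg(g) = 2, so Bézout bound = 4.
Scan x ∈ F_11. For each x, list the y ∈ F_11 with f(x, y) ≡ 0 and those with g(x, y) ≡ 0 (mod 11); the common zeros in that column are the intersection.
  x = 0: f ≡ 0 at y ∈ ∅; g ≡ 0 at y ∈ {3, 4}; common: ∅.
  x = 1: f ≡ 0 at y ∈ ∅; g ≡ 0 at y ∈ ∅; common: ∅.
  x = 2: f ≡ 0 at y ∈ {1, 2}; g ≡ 0 at y ∈ ∅; common: ∅.
  x = 3: f ≡ 0 at y ∈ {6, 10}; g ≡ 0 at y ∈ ∅; common: ∅.
  x = 4: f ≡ 0 at y ∈ {1, 6}; g ≡ 0 at y ∈ {1, 2}; common: {1}.
  x = 5: f ≡ 0 at y ∈ ∅; g ≡ 0 at y ∈ ∅; common: ∅.
  x = 6: f ≡ 0 at y ∈ {3, 8}; g ≡ 0 at y ∈ {2, 10}; common: ∅.
  x = 7: f ≡ 0 at y ∈ {3, 10}; g ≡ 0 at y ∈ {1, 10}; common: {10}.
  x = 8: f ≡ 0 at y ∈ {7, 8}; g ≡ 0 at y ∈ {4, 6}; common: ∅.
  x = 9: f ≡ 0 at y ∈ ∅; g ≡ 0 at y ∈ {3, 6}; common: ∅.
  x = 10: f ≡ 0 at y ∈ ∅; g ≡ 0 at y ∈ ∅; common: ∅.
Collecting: common zeros = {(4, 1), (7, 10)}, so the count is 2.
Comparison with the Bézout bound: 2 ≤ 4 = deg(f)·deg(g), as expected for curves with no common component (the affine F_11-count falls short of the bound because intersections may lie at infinity, over extension fields, or carry multiplicity).


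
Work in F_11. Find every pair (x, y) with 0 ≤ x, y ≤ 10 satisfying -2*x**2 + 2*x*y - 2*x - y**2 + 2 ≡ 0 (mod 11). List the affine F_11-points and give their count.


Affine F_11-points: {(2, 6), (2, 9), (3, 0), (3, 6), (4, 4), (5, 5), (6, 3), (6, 9), (7, 0), (7, 3), (10, 4), (10, 5)}; count = 12.

For each of the 121 pairs (x, y) ∈ F_11², evaluate f(x, y) mod 11. Record the zeros.
  x = 0: [0↦2, 1↦1, 2↦9, 3↦4, 4↦8, 5↦10, 6↦10, 7↦8, 8↦4, 9↦9, 10↦1]  zeros at y ∈ ∅
  x = 1: [0↦9, 1↦10, 2↦9, 3↦6, 4↦1, 5↦5, 6↦7, 7↦7, 8↦5, 9↦1, 10↦6]  zeros at y ∈ ∅
  x = 2: [0↦1, 1↦4, 2↦5, 3↦4, 4↦1, 5↦7, 6↦0, 7↦2, 8↦2, 9↦0, 10↦7]  zeros at y ∈ {6, 9}
  x = 3: [0↦0, 1↦5, 2↦8, 3↦9, 4↦8, 5↦5, 6↦0, 7↦4, 8↦6, 9↦6, 10↦4]  zeros at y ∈ {0, 6}
  x = 4: [0↦6, 1↦2, 2↦7, 3↦10, 4↦0, 5↦10, 6↦7, 7↦2, 8↦6, 9↦8, 10↦8]  zeros at y ∈ {4}
  x = 5: [0↦8, 1↦6, 2↦2, 3↦7, 4↦10, 5↦0, 6↦10, 7↦7, 8↦2, 9↦6, 10↦8]  zeros at y ∈ {5}
  x = 6: [0↦6, 1↦6, 2↦4, 3↦0, 4↦5, 5↦8, 6↦9, 7↦8, 8↦5, 9↦0, 10↦4]  zeros at y ∈ {3, 9}
  x = 7: [0↦0, 1↦2, 2↦2, 3↦0, 4↦7, 5↦1, 6↦4, 7↦5, 8↦4, 9↦1, 10↦7]  zeros at y ∈ {0, 3}
  x = 8: [0↦1, 1↦5, 2↦7, 3↦7, 4↦5, 5↦1, 6↦6, 7↦9, 8↦10, 9↦9, 10↦6]  zeros at y ∈ ∅
  x = 9: [0↦9, 1↦4, 2↦8, 3↦10, 4↦10, 5↦8, 6↦4, 7↦9, 8↦1, 9↦2, 10↦1]  zeros at y ∈ ∅
  x = 10: [0↦2, 1↦10, 2↦5, 3↦9, 4↦0, 5↦0, 6↦9, 7↦5, 8↦10, 9↦2, 10↦3]  zeros at y ∈ {4, 5}
Collecting zeros: affine points = {(2, 6), (2, 9), (3, 0), (3, 6), (4, 4), (5, 5), (6, 3), (6, 9), (7, 0), (7, 3), (10, 4), (10, 5)}.
Total count |C(F_11)_aff| = 12.


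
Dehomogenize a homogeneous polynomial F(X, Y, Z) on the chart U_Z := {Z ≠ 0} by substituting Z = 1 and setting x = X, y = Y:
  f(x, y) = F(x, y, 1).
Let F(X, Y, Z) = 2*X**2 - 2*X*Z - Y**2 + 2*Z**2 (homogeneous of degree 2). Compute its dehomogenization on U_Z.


f(x, y) = 2*x**2 - 2*x - y**2 + 2

On U_Z we set Z = 1. Each monomial c·X^i·Y^j·Z^k in F becomes c·x^i·y^j·1^k = c·x^i·y^j.
Substituting Z = 1: F(X, Y, 1) = 2*x**2 - 2*x - y**2 + 2.
Note: deg(f) ≤ deg(F) = 2; strict inequality happens when F is divisible by Z (lost terms).


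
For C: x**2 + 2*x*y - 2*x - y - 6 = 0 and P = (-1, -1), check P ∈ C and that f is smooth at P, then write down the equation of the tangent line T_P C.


Tangent line at P: -6*x - 3*y - 9 = 0.

Step 1: f(-1, -1) = 0, so P lies on C.
Step 2: partial derivatives
  f_x(x, y) = 2*x + 2*y - 2, f_y(x, y) = 2*x - 1.
  f_x(P) = -6, f_y(P) = -3 (gradient nonzero, so P is smooth).
Step 3: tangent line at P: -6·(x − -1) + -3·(y − -1) = 0.
Expanding: -6*x - 3*y - 9 = 0.


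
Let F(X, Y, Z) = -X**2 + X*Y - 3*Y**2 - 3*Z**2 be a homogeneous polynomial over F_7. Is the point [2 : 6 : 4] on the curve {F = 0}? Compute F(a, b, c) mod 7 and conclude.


F(2,6,4) ≡ 6 (mod 7); P is NOT on the curve.

Evaluate F(2, 6, 4) term-by-term (mod 7).
  -X**2 ↦ -1·4·1·1 = -4
  X*Y ↦ 1·2·6·1 = 12
  -3*Y**2 ↦ -3·1·36·1 = -108
  -3*Z**2 ↦ -3·1·1·16 = -48
Sum: F(2, 6, 4) = (-4) + (12) + (-108) + (-48) = -148.
Reducing mod 7: -148 ≡ 6 (mod 7).
Since F(a, b, c) ≡ 6 ≠ 0 (mod 7), P does NOT lie on the curve.


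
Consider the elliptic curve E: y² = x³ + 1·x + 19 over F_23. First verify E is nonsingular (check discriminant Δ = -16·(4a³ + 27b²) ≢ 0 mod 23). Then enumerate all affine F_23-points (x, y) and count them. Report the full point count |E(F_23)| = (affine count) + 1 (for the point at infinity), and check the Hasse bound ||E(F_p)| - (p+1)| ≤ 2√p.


Affine points = {(2, 11), (2, 12), (3, 7), (3, 16), (4, 8), (4, 15), (7, 1), (7, 22), (11, 2), (11, 21), (17, 2), (17, 21), (18, 2), (18, 21), (20, 9), (20, 14), (21, 3), (21, 20)}; affine count = 18; |E(F_23)| = 19.

Discriminant check: Δ ∝ 4a³ + 27b² = 4·1³ + 27·19² = 4·1 + 27·361 ≡ 22 (mod 23). Nonzero ⇒ E is nonsingular.
For each x ∈ F_23, compute rhs = x³ + 1·x + 19 mod 23, then count y ∈ F_23 with y² ≡ rhs.
  x = 0: rhs = 19, matching y values: none (0 points).
  x = 1: rhs = 21, matching y values: none (0 points).
  x = 2: rhs = 6, matching y values: 11, 12 (2 points).
  x = 3: rhs = 3, matching y values: 7, 16 (2 points).
  x = 4: rhs = 18, matching y values: 8, 15 (2 points).
  x = 5: rhs = 11, matching y values: none (0 points).
  x = 6: rhs = 11, matching y values: none (0 points).
  x = 7: rhs = 1, matching y values: 1, 22 (2 points).
  x = 8: rhs = 10, matching y values: none (0 points).
  x = 9: rhs = 21, matching y values: none (0 points).
  x = 10: rhs = 17, matching y values: none (0 points).
  x = 11: rhs = 4, matching y values: 2, 21 (2 points).
  x = 12: rhs = 11, matching y values: none (0 points).
  x = 13: rhs = 21, matching y values: none (0 points).
  x = 14: rhs = 17, matching y values: none (0 points).
  x = 15: rhs = 5, matching y values: none (0 points).
  x = 16: rhs = 14, matching y values: none (0 points).
  x = 17: rhs = 4, matching y values: 2, 21 (2 points).
  x = 18: rhs = 4, matching y values: 2, 21 (2 points).
  x = 19: rhs = 20, matching y values: none (0 points).
  x = 20: rhs = 12, matching y values: 9, 14 (2 points).
  x = 21: rhs = 9, matching y values: 3, 20 (2 points).
  x = 22: rhs = 17, matching y values: none (0 points).
Total affine count: 18.
Full point count |E(F_23)| = 18 + 1 = 19.
Hasse bound: |19 − (23+1)| = |-5| = 5 ≤ 2√23 ≈ 9.5917 ✓.


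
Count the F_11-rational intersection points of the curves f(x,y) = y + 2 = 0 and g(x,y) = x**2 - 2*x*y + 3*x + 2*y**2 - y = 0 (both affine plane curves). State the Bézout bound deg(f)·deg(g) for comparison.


Common zeros: {(6, 9), (9, 9)}; count = 2; Bézout bound = 2.

deg(f) = 1, deg(g) = 2, so Bézout bound = 2.
Scan x ∈ F_11. For each x, list the y ∈ F_11 with f(x, y) ≡ 0 and those with g(x, y) ≡ 0 (mod 11); the common zeros in that column are the intersection.
  x = 0: f ≡ 0 at y ∈ {9}; g ≡ 0 at y ∈ {0, 6}; common: ∅.
  x = 1: f ≡ 0 at y ∈ {9}; g ≡ 0 at y ∈ ∅; common: ∅.
  x = 2: f ≡ 0 at y ∈ {9}; g ≡ 0 at y ∈ {4}; common: ∅.
  x = 3: f ≡ 0 at y ∈ {9}; g ≡ 0 at y ∈ {4, 5}; common: ∅.
  x = 4: f ≡ 0 at y ∈ {9}; g ≡ 0 at y ∈ {5}; common: ∅.
  x = 5: f ≡ 0 at y ∈ {9}; g ≡ 0 at y ∈ ∅; common: ∅.
  x = 6: f ≡ 0 at y ∈ {9}; g ≡ 0 at y ∈ {3, 9}; common: {9}.
  x = 7: f ≡ 0 at y ∈ {9}; g ≡ 0 at y ∈ ∅; common: ∅.
  x = 8: f ≡ 0 at y ∈ {9}; g ≡ 0 at y ∈ {0, 3}; common: ∅.
  x = 9: f ≡ 0 at y ∈ {9}; g ≡ 0 at y ∈ {6, 9}; common: {9}.
  x = 10: f ≡ 0 at y ∈ {9}; g ≡ 0 at y ∈ ∅; common: ∅.
Collecting: common zeros = {(6, 9), (9, 9)}, so the count is 2.
Comparison with the Bézout bound: 2 ≤ 2 = deg(f)·deg(g), as expected for curves with no common component (the bound is attained).


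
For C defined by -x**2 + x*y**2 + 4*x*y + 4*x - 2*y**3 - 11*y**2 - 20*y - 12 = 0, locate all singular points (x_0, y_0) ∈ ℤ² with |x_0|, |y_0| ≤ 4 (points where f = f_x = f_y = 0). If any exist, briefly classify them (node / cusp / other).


Singular points: {(0, -2)}; classification: node.

Compute partial derivatives:
  f_x = -2*x + y**2 + 4*y + 4.
  f_y = 2*x*y + 4*x - 6*y**2 - 22*y - 20.
Scan x_0 ∈ {−4, ..., 4}. For each x_0, f_y(x_0, y) is a polynomial in y; find its integer roots y ∈ {−4, ..., 4}, then test f_x and f at those candidates.
  x = -4: f_y(-4, y) = -6*y**2 - 30*y - 36; vanishes at y ∈ {-3, -2}. (-4, -3): f_x = 9 ≠ 0; (-4, -2): f_x = 8 ≠ 0.
  x = -3: f_y(-3, y) = -6*y**2 - 28*y - 32; vanishes at y ∈ {-2}. (-3, -2): f_x = 6 ≠ 0.
  x = -2: f_y(-2, y) = -6*y**2 - 26*y - 28; vanishes at y ∈ {-2}. (-2, -2): f_x = 4 ≠ 0.
  x = -1: f_y(-1, y) = -6*y**2 - 24*y - 24; vanishes at y ∈ {-2}. (-1, -2): f_x = 2 ≠ 0.
  x = 0: f_y(0, y) = -6*y**2 - 22*y - 20; vanishes at y ∈ {-2}. (0, -2): f_x = 0, f = 0 — SINGULAR.
  x = 1: f_y(1, y) = -6*y**2 - 20*y - 16; vanishes at y ∈ {-2}. (1, -2): f_x = -2 ≠ 0.
  x = 2: f_y(2, y) = -6*y**2 - 18*y - 12; vanishes at y ∈ {-2, -1}. (2, -2): f_x = -4 ≠ 0; (2, -1): f_x = -3 ≠ 0.
  x = 3: f_y(3, y) = -6*y**2 - 16*y - 8; vanishes at y ∈ {-2}. (3, -2): f_x = -6 ≠ 0.
  x = 4: f_y(4, y) = -6*y**2 - 14*y - 4; vanishes at y ∈ {-2}. (4, -2): f_x = -8 ≠ 0.
Only singular point on the grid: (0, -2).
Classify: substitute x = 0 + u, y = -2 + v and expand: f = -u**2 + u*v**2 - 2*v**3 + v**2.
No constant or linear terms (consistent with a singular point). Quadratic part: -u**2 + v**2. Cubic part: u*v**2 - 2*v**3.
The quadratic part v**2 - u**2 = (v − u)(v + u) splits into two distinct linear factors, so there are two distinct tangent lines y − -2 = ±(x − 0) — this is a node (ordinary double point).
Classification: node.


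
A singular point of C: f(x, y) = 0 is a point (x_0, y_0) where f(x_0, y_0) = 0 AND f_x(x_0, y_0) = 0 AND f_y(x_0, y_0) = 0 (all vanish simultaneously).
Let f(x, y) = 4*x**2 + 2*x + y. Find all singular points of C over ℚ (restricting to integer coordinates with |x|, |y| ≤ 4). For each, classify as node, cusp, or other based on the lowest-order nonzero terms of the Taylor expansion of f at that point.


No singular points in the scanned grid; C is smooth there.

Compute partial derivatives:
  f_x = 8*x + 2.
  f_y = 1.
f_y = 1 is a nonzero constant, so f_y never vanishes: no point (x, y) can satisfy f = f_x = f_y = 0. In particular no (x, y) ∈ {−4, ..., 4}² is singular; the curve is smooth.


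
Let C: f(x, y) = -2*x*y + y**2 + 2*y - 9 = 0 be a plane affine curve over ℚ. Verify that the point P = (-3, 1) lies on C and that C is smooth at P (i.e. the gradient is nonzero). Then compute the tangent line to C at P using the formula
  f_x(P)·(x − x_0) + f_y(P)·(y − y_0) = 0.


Tangent line at P: -2*x + 10*y - 16 = 0.

Step 1: f(-3, 1) = 0, so P lies on C.
Step 2: partial derivatives
  f_x(x, y) = -2*y, f_y(x, y) = -2*x + 2*y + 2.
  f_x(P) = -2, f_y(P) = 10 (gradient nonzero, so P is smooth).
Step 3: tangent line at P: -2·(x − -3) + 10·(y − 1) = 0.
Expanding: -2*x + 10*y - 16 = 0.


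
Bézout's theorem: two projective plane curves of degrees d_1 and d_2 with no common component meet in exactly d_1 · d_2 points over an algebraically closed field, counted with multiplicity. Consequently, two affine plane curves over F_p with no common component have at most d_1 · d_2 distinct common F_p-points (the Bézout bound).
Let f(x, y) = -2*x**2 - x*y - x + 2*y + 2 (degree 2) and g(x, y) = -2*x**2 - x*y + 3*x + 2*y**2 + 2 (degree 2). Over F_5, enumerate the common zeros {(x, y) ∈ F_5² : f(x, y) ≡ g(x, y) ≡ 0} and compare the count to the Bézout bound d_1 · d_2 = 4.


Common zeros: ∅; count = 0; Bézout bound = 4.

deg(f) = 2, deg(g) = 2, so Bézout bound = 4.
Scan x ∈ F_5. For each x, list the y ∈ F_5 with f(x, y) ≡ 0 and those with g(x, y) ≡ 0 (mod 5); the common zeros in that column are the intersection.
  x = 0: f ≡ 0 at y ∈ {4}; g ≡ 0 at y ∈ {2, 3}; common: ∅.
  x = 1: f ≡ 0 at y ∈ {1}; g ≡ 0 at y ∈ ∅; common: ∅.
  x = 2: f ≡ 0 at y ∈ ∅; g ≡ 0 at y ∈ {0, 1}; common: ∅.
  x = 3: f ≡ 0 at y ∈ {1}; g ≡ 0 at y ∈ {2}; common: ∅.
  x = 4: f ≡ 0 at y ∈ {3}; g ≡ 0 at y ∈ {1}; common: ∅.
Collecting: common zeros = ∅, so the count is 0.
Comparison with the Bézout bound: 0 ≤ 4 = deg(f)·deg(g), as expected for curves with no common component (the affine F_5-count falls short of the bound because intersections may lie at infinity, over extension fields, or carry multiplicity).


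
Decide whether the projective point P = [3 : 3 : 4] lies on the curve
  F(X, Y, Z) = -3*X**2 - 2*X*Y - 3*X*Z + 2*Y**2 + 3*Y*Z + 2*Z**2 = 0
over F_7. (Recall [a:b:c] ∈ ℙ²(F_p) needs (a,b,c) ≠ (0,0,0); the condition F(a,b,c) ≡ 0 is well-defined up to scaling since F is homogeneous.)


F(3,3,4) ≡ 5 (mod 7); P is NOT on the curve.

Evaluate F(3, 3, 4) term-by-term (mod 7).
  -3*X**2 ↦ -3·9·1·1 = -27
  -2*X*Y ↦ -2·3·3·1 = -18
  -3*X*Z ↦ -3·3·1·4 = -36
  2*Y**2 ↦ 2·1·9·1 = 18
  3*Y*Z ↦ 3·1·3·4 = 36
  2*Z**2 ↦ 2·1·1·16 = 32
Sum: F(3, 3, 4) = (-27) + (-18) + (-36) + (18) + (36) + (32) = 5.
Reducing mod 7: 5 ≡ 5 (mod 7).
Since F(a, b, c) ≡ 5 ≠ 0 (mod 7), P does NOT lie on the curve.


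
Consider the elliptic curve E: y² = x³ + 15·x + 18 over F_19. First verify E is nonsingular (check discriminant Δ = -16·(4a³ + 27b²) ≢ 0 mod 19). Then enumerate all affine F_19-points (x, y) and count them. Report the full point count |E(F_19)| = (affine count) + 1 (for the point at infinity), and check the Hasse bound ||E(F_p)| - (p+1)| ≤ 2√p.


Affine points = {(4, 3), (4, 16), (5, 3), (5, 16), (6, 1), (6, 18), (8, 2), (8, 17), (10, 3), (10, 16), (12, 8), (12, 11), (13, 4), (13, 15)}; affine count = 14; |E(F_19)| = 15.

Discriminant check: Δ ∝ 4a³ + 27b² = 4·15³ + 27·18² = 4·3375 + 27·324 ≡ 18 (mod 19). Nonzero ⇒ E is nonsingular.
For each x ∈ F_19, compute rhs = x³ + 15·x + 18 mod 19, then count y ∈ F_19 with y² ≡ rhs.
  x = 0: rhs = 18, matching y values: none (0 points).
  x = 1: rhs = 15, matching y values: none (0 points).
  x = 2: rhs = 18, matching y values: none (0 points).
  x = 3: rhs = 14, matching y values: none (0 points).
  x = 4: rhs = 9, matching y values: 3, 16 (2 points).
  x = 5: rhs = 9, matching y values: 3, 16 (2 points).
  x = 6: rhs = 1, matching y values: 1, 18 (2 points).
  x = 7: rhs = 10, matching y values: none (0 points).
  x = 8: rhs = 4, matching y values: 2, 17 (2 points).
  x = 9: rhs = 8, matching y values: none (0 points).
  x = 10: rhs = 9, matching y values: 3, 16 (2 points).
  x = 11: rhs = 13, matching y values: none (0 points).
  x = 12: rhs = 7, matching y values: 8, 11 (2 points).
  x = 13: rhs = 16, matching y values: 4, 15 (2 points).
  x = 14: rhs = 8, matching y values: none (0 points).
  x = 15: rhs = 8, matching y values: none (0 points).
  x = 16: rhs = 3, matching y values: none (0 points).
  x = 17: rhs = 18, matching y values: none (0 points).
  x = 18: rhs = 2, matching y values: none (0 points).
Total affine count: 14.
Full point count |E(F_19)| = 14 + 1 = 15.
Hasse bound: |15 − (19+1)| = |-5| = 5 ≤ 2√19 ≈ 8.7178 ✓.


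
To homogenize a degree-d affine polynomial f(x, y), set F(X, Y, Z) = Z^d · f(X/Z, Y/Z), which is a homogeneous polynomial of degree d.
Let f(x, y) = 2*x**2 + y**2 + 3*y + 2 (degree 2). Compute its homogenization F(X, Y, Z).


F(X, Y, Z) = 2*X**2 + Y**2 + 3*Y*Z + 2*Z**2

deg(f) = 2.
Substitute x = X/Z, y = Y/Z into f, then multiply by Z^2.
  monomial 2·x^2·y^0 ↦ 2·X^2·Y^0·Z^0.
  monomial 1·x^0·y^2 ↦ 1·X^0·Y^2·Z^0.
  monomial 3·x^0·y^1 ↦ 3·X^0·Y^1·Z^1.
  monomial 2·x^0·y^0 ↦ 2·X^0·Y^0·Z^2.
Collecting: F(X, Y, Z) = 2*X**2 + Y**2 + 3*Y*Z + 2*Z**2.


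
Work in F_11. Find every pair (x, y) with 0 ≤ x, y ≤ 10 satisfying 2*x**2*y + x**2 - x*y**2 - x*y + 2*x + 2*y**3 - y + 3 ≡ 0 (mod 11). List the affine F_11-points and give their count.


Affine F_11-points: {(0, 6), (0, 7), (0, 9), (1, 5), (2, 0), (3, 4), (6, 10), (7, 0), (7, 10), (8, 7), (9, 6), (10, 4)}; count = 12.

For each of the 121 pairs (x, y) ∈ F_11², evaluate f(x, y) mod 11. Record the zeros.
  x = 0: [0↦3, 1↦4, 2↦6, 3↦10, 4↦6, 5↦6, 6↦0, 7↦0, 8↦7, 9↦0, 10↦2]  zeros at y ∈ {6, 7, 9}
  x = 1: [0↦6, 1↦7, 2↦7, 3↦7, 4↦8, 5↦0, 6↦6, 7↦5, 8↦9, 9↦8, 10↦3]  zeros at y ∈ {5}
  x = 2: [0↦0, 1↦5, 2↦7, 3↦7, 4↦6, 5↦5, 6↦5, 7↦7, 8↦1, 9↦10, 10↦2]  zeros at y ∈ {0}
  x = 3: [0↦7, 1↦9, 2↦6, 3↦10, 4↦0, 5↦10, 6↦8, 7↦6, 8↦5, 9↦6, 10↦10]  zeros at y ∈ {4}
  x = 4: [0↦5, 1↦8, 2↦4, 3↦5, 4↦1, 5↦4, 6↦4, 7↦2, 8↦10, 9↦7, 10↦5]  zeros at y ∈ ∅
  x = 5: [0↦5, 1↦2, 2↦1, 3↦3, 4↦9, 5↦9, 6↦4, 7↦6, 8↦5, 9↦2, 10↦9]  zeros at y ∈ ∅
  x = 6: [0↦7, 1↦2, 2↦8, 3↦4, 4↦2, 5↦3, 6↦8, 7↦7, 8↦1, 9↦2, 10↦0]  zeros at y ∈ {10}
  x = 7: [0↦0, 1↦8, 2↦3, 3↦8, 4↦2, 5↦8, 6↦5, 7↦5, 8↦9, 9↦7, 10↦0]  zeros at y ∈ {0, 10}
  x = 8: [0↦6, 1↦9, 2↦8, 3↦4, 4↦9, 5↦2, 6↦6, 7↦0, 8↦7, 9↦6, 10↦9]  zeros at y ∈ {7}
  x = 9: [0↦3, 1↦5, 2↦1, 3↦3, 4↦1, 5↦7, 6↦0, 7↦3, 8↦6, 9↦10, 10↦5]  zeros at y ∈ {6}
  x = 10: [0↦2, 1↦7, 2↦4, 3↦5, 4↦0, 5↦1, 6↦9, 7↦3, 8↦6, 9↦8, 10↦10]  zeros at y ∈ {4}
Collecting zeros: affine points = {(0, 6), (0, 7), (0, 9), (1, 5), (2, 0), (3, 4), (6, 10), (7, 0), (7, 10), (8, 7), (9, 6), (10, 4)}.
Total count |C(F_11)_aff| = 12.


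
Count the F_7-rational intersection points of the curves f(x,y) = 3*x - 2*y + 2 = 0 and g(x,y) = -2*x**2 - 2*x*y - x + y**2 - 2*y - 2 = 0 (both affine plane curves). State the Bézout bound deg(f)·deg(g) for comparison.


Common zeros: {(1, 6), (3, 2)}; count = 2; Bézout bound = 2.

deg(f) = 1, deg(g) = 2, so Bézout bound = 2.
Scan x ∈ F_7. For each x, list the y ∈ F_7 with f(x, y) ≡ 0 and those with g(x, y) ≡ 0 (mod 7); the common zeros in that column are the intersection.
  x = 0: f ≡ 0 at y ∈ {1}; g ≡ 0 at y ∈ ∅; common: ∅.
  x = 1: f ≡ 0 at y ∈ {6}; g ≡ 0 at y ∈ {5, 6}; common: {6}.
  x = 2: f ≡ 0 at y ∈ {4}; g ≡ 0 at y ∈ {3}; common: ∅.
  x = 3: f ≡ 0 at y ∈ {2}; g ≡ 0 at y ∈ {2, 6}; common: {2}.
  x = 4: f ≡ 0 at y ∈ {0}; g ≡ 0 at y ∈ {5}; common: ∅.
  x = 5: f ≡ 0 at y ∈ {5}; g ≡ 0 at y ∈ {2, 3}; common: ∅.
  x = 6: f ≡ 0 at y ∈ {3}; g ≡ 0 at y ∈ ∅; common: ∅.
Collecting: common zeros = {(1, 6), (3, 2)}, so the count is 2.
Comparison with the Bézout bound: 2 ≤ 2 = deg(f)·deg(g), as expected for curves with no common component (the bound is attained).


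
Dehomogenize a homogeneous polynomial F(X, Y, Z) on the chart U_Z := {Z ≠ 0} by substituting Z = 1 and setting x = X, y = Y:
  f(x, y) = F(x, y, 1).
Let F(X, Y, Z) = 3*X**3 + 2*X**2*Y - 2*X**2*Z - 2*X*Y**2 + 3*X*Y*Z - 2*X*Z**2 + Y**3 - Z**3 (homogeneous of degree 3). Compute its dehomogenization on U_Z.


f(x, y) = 3*x**3 + 2*x**2*y - 2*x**2 - 2*x*y**2 + 3*x*y - 2*x + y**3 - 1

On U_Z we set Z = 1. Each monomial c·X^i·Y^j·Z^k in F becomes c·x^i·y^j·1^k = c·x^i·y^j.
Substituting Z = 1: F(X, Y, 1) = 3*x**3 + 2*x**2*y - 2*x**2 - 2*x*y**2 + 3*x*y - 2*x + y**3 - 1.
Note: deg(f) ≤ deg(F) = 3; strict inequality happens when F is divisible by Z (lost terms).


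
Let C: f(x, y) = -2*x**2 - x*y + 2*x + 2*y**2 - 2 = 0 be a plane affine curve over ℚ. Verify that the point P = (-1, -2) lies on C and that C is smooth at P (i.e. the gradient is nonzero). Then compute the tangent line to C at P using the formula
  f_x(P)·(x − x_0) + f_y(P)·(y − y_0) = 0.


Tangent line at P: 8*x - 7*y - 6 = 0.

Step 1: f(-1, -2) = 0, so P lies on C.
Step 2: partial derivatives
  f_x(x, y) = -4*x - y + 2, f_y(x, y) = -x + 4*y.
  f_x(P) = 8, f_y(P) = -7 (gradient nonzero, so P is smooth).
Step 3: tangent line at P: 8·(x − -1) + -7·(y − -2) = 0.
Expanding: 8*x - 7*y - 6 = 0.


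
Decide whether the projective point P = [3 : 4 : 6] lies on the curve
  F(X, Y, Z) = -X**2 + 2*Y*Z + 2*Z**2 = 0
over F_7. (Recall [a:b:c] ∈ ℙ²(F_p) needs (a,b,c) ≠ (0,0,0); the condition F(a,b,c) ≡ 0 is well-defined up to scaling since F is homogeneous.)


F(3,4,6) ≡ 6 (mod 7); P is NOT on the curve.

Evaluate F(3, 4, 6) term-by-term (mod 7).
  -X**2 ↦ -1·9·1·1 = -9
  2*Y*Z ↦ 2·1·4·6 = 48
  2*Z**2 ↦ 2·1·1·36 = 72
Sum: F(3, 4, 6) = (-9) + (48) + (72) = 111.
Reducing mod 7: 111 ≡ 6 (mod 7).
Since F(a, b, c) ≡ 6 ≠ 0 (mod 7), P does NOT lie on the curve.


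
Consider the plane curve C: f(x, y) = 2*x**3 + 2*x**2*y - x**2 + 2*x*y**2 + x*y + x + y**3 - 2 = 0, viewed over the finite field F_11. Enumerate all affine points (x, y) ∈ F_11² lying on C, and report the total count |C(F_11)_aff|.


Affine F_11-points: {(0, 7), (1, 0), (1, 2), (1, 7), (2, 9), (4, 9), (6, 4), (7, 10), (8, 6), (9, 4), (9, 7)}; count = 11.

For each of the 121 pairs (x, y) ∈ F_11², evaluate f(x, y) mod 11. Record the zeros.
  x = 0: [0↦9, 1↦10, 2↦6, 3↦3, 4↦7, 5↦2, 6↦5, 7↦0, 8↦4, 9↦1, 10↦8]  zeros at y ∈ {7}
  x = 1: [0↦0, 1↦6, 2↦0, 3↦10, 4↦9, 5↦3, 6↦9, 7↦0, 8↦4, 9↦5, 10↦9]  zeros at y ∈ {0, 2, 7}
  x = 2: [0↦1, 1↦5, 2↦1, 3↦6, 4↦4, 5↦1, 6↦3, 7↦5, 8↦2, 9↦0, 10↦5]  zeros at y ∈ {9}
  x = 3: [0↦2, 1↦8, 2↦10, 3↦3, 4↦4, 5↦8, 6↦10, 7↦5, 8↦10, 9↦9, 10↦8]  zeros at y ∈ ∅
  x = 4: [0↦4, 1↦5, 2↦6, 3↦2, 4↦10, 5↦3, 6↦9, 7↦1, 8↦7, 9↦0, 10↦8]  zeros at y ∈ {9}
  x = 5: [0↦8, 1↦8, 2↦1, 3↦4, 4↦1, 5↦9, 6↦1, 7↦5, 8↦5, 9↦7, 10↦6]  zeros at y ∈ ∅
  x = 6: [0↦4, 1↦7, 2↦7, 3↦10, 4↦0, 5↦5, 6↦9, 7↦7, 8↦5, 9↦9, 10↦3]  zeros at y ∈ {4}
  x = 7: [0↦4, 1↦3, 2↦3, 3↦10, 4↦8, 5↦3, 6↦1, 7↦8, 8↦8, 9↦7, 10↦0]  zeros at y ∈ {10}
  x = 8: [0↦9, 1↦8, 2↦1, 3↦5, 4↦4, 5↦4, 6↦0, 7↦9, 8↦4, 9↦2, 10↦9]  zeros at y ∈ {6}
  x = 9: [0↦9, 1↦1, 2↦2, 3↦7, 4↦0, 5↦9, 6↦7, 7↦0, 8↦5, 9↦6, 10↦9]  zeros at y ∈ {4, 7}
  x = 10: [0↦5, 1↦5, 2↦7, 3↦6, 4↦8, 5↦8, 6↦1, 7↦4, 8↦1, 9↦9, 10↦1]  zeros at y ∈ ∅
Collecting zeros: affine points = {(0, 7), (1, 0), (1, 2), (1, 7), (2, 9), (4, 9), (6, 4), (7, 10), (8, 6), (9, 4), (9, 7)}.
Total count |C(F_11)_aff| = 11.


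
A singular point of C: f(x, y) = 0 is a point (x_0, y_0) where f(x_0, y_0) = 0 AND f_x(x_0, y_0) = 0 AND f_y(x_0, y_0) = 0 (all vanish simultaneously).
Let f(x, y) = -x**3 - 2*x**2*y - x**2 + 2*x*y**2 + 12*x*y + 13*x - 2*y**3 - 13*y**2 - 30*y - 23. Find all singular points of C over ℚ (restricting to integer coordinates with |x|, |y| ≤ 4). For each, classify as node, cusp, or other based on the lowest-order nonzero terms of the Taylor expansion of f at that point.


Singular points: {(1, -2)}; classification: cusp.

Compute partial derivatives:
  f_x = -3*x**2 - 4*x*y - 2*x + 2*y**2 + 12*y + 13.
  f_y = -2*x**2 + 4*x*y + 12*x - 6*y**2 - 26*y - 30.
Scan x_0 ∈ {−4, ..., 4}. For each x_0, f_y(x_0, y) is a polynomial in y; find its integer roots y ∈ {−4, ..., 4}, then test f_x and f at those candidates.
  x = -4: f_y(-4, y) = -6*y**2 - 42*y - 110; no integer root y with |y| ≤ 4.
  x = -3: f_y(-3, y) = -6*y**2 - 38*y - 84; no integer root y with |y| ≤ 4.
  x = -2: f_y(-2, y) = -6*y**2 - 34*y - 62; no integer root y with |y| ≤ 4.
  x = -1: f_y(-1, y) = -6*y**2 - 30*y - 44; no integer root y with |y| ≤ 4.
  x = 0: f_y(0, y) = -6*y**2 - 26*y - 30; no integer root y with |y| ≤ 4.
  x = 1: f_y(1, y) = -6*y**2 - 22*y - 20; vanishes at y ∈ {-2}. (1, -2): f_x = 0, f = 0 — SINGULAR.
  x = 2: f_y(2, y) = -6*y**2 - 18*y - 14; no integer root y with |y| ≤ 4.
  x = 3: f_y(3, y) = -6*y**2 - 14*y - 12; no integer root y with |y| ≤ 4.
  x = 4: f_y(4, y) = -6*y**2 - 10*y - 14; no integer root y with |y| ≤ 4.
Only singular point on the grid: (1, -2).
Classify: substitute x = 1 + u, y = -2 + v and expand: f = -u**3 - 2*u**2*v + 2*u*v**2 - 2*v**3 + v**2.
No constant or linear terms (consistent with a singular point). Quadratic part: v**2. Cubic part: -u**3 - 2*u**2*v + 2*u*v**2 - 2*v**3.
The quadratic part v**2 is a perfect square, so there is a single (double) tangent line v = 0, i.e. y = -2. Restricting the cubic part to that line (v = 0) leaves -u**3 ≠ 0, so f is not divisible by v and the branch is v² ≈ u**3 to lowest order — this is a cusp.
Classification: cusp.


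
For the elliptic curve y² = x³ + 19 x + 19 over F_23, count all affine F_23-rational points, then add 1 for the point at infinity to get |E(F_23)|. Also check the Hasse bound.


Affine points = {(1, 4), (1, 19), (5, 3), (5, 20), (6, 2), (6, 21), (7, 9), (7, 14), (8, 4), (8, 19), (10, 6), (10, 17), (11, 8), (11, 15), (13, 5), (13, 18), (14, 4), (14, 19), (16, 7), (16, 16), (18, 11), (18, 12), (20, 2), (20, 21)}; affine count = 24; |E(F_23)| = 25.

Discriminant check: Δ ∝ 4a³ + 27b² = 4·19³ + 27·19² = 4·6859 + 27·361 ≡ 15 (mod 23). Nonzero ⇒ E is nonsingular.
For each x ∈ F_23, compute rhs = x³ + 19·x + 19 mod 23, then count y ∈ F_23 with y² ≡ rhs.
  x = 0: rhs = 19, matching y values: none (0 points).
  x = 1: rhs = 16, matching y values: 4, 19 (2 points).
  x = 2: rhs = 19, matching y values: none (0 points).
  x = 3: rhs = 11, matching y values: none (0 points).
  x = 4: rhs = 21, matching y values: none (0 points).
  x = 5: rhs = 9, matching y values: 3, 20 (2 points).
  x = 6: rhs = 4, matching y values: 2, 21 (2 points).
  x = 7: rhs = 12, matching y values: 9, 14 (2 points).
  x = 8: rhs = 16, matching y values: 4, 19 (2 points).
  x = 9: rhs = 22, matching y values: none (0 points).
  x = 10: rhs = 13, matching y values: 6, 17 (2 points).
  x = 11: rhs = 18, matching y values: 8, 15 (2 points).
  x = 12: rhs = 20, matching y values: none (0 points).
  x = 13: rhs = 2, matching y values: 5, 18 (2 points).
  x = 14: rhs = 16, matching y values: 4, 19 (2 points).
  x = 15: rhs = 22, matching y values: none (0 points).
  x = 16: rhs = 3, matching y values: 7, 16 (2 points).
  x = 17: rhs = 11, matching y values: none (0 points).
  x = 18: rhs = 6, matching y values: 11, 12 (2 points).
  x = 19: rhs = 17, matching y values: none (0 points).
  x = 20: rhs = 4, matching y values: 2, 21 (2 points).
  x = 21: rhs = 19, matching y values: none (0 points).
  x = 22: rhs = 22, matching y values: none (0 points).
Total affine count: 24.
Full point count |E(F_23)| = 24 + 1 = 25.
Hasse bound: |25 − (23+1)| = |1| = 1 ≤ 2√23 ≈ 9.5917 ✓.
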